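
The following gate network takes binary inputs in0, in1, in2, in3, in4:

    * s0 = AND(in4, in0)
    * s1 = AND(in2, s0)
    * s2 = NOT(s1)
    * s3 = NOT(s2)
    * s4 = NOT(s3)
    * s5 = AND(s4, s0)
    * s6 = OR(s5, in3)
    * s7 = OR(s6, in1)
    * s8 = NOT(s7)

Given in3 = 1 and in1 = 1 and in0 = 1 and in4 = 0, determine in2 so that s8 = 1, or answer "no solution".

no solution exists

With in3 = 1 and in1 = 1 and in0 = 1 and in4 = 0 fixed, none of the 2 settings of in2 give s8 = 1.
For example, with in2=0:
s0 = AND(in4, in0) = AND(0, 1) = 0
s1 = AND(in2, s0) = AND(0, 0) = 0
s2 = NOT(s1) = NOT 0 = 1
s3 = NOT(s2) = NOT 1 = 0
s4 = NOT(s3) = NOT 0 = 1
s5 = AND(s4, s0) = AND(1, 0) = 0
s6 = OR(s5, in3) = OR(0, 1) = 1
s7 = OR(s6, in1) = OR(1, 1) = 1
s8 = NOT(s7) = NOT 1 = 0
giving s8 = 0 ≠ 1.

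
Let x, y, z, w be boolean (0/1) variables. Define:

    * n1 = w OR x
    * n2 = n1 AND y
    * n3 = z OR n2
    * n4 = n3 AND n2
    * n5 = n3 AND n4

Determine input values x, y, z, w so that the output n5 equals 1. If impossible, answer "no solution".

x=1, y=1, z=0, w=1

n5 = n3 AND n4 must be 1, so both n3 = 1 and n4 = 1.
n3 = z OR n2 must be 1, so at least one of z, n2 is 1.
n4 = n3 AND n2 must be 1, so both n3 = 1 and n2 = 1.
Check with x=1, y=1, z=0, w=1:
n1 = w OR x = 1 OR 1 = 1
n2 = n1 AND y = 1 AND 1 = 1
n3 = z OR n2 = 0 OR 1 = 1
n4 = n3 AND n2 = 1 AND 1 = 1
n5 = n3 AND n4 = 1 AND 1 = 1
So n5 = 1 as required.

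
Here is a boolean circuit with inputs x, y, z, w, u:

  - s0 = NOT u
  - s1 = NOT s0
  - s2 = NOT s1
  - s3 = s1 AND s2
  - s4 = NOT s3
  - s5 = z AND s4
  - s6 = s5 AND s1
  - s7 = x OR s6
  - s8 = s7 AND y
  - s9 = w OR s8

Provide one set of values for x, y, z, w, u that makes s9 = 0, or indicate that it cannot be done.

x=0 y=0 z=1 w=0 u=0

s9 = w OR s8 must be 0, so both w = 0 and s8 = 0.
s8 = s7 AND y must be 0, so at least one of s7, y is 0.
Check with x=0 y=0 z=1 w=0 u=0:
s0 = NOT u = NOT 0 = 1
s1 = NOT s0 = NOT 1 = 0
s2 = NOT s1 = NOT 0 = 1
s3 = s1 AND s2 = 0 AND 1 = 0
s4 = NOT s3 = NOT 0 = 1
s5 = z AND s4 = 1 AND 1 = 1
s6 = s5 AND s1 = 1 AND 0 = 0
s7 = x OR s6 = 0 OR 0 = 0
s8 = s7 AND y = 0 AND 0 = 0
s9 = w OR s8 = 0 OR 0 = 0
So s9 = 0 as required.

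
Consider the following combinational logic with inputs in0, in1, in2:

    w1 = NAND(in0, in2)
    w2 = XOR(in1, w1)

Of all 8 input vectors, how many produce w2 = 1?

4

w2 = XOR(in1, w1) must be 1, so in1 and w1 differ.
Satisfying assignments:
  in0=0, in1=0, in2=0
  in0=0, in1=0, in2=1
  in0=1, in1=0, in2=0
  in0=1, in1=1, in2=1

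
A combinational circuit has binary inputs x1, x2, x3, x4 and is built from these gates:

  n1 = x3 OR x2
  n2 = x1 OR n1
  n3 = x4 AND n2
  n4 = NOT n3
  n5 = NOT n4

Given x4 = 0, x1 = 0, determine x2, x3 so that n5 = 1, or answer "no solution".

With x4 = 0, x1 = 0 fixed, none of the 4 settings of x2, x3 give n5 = 1.
For example, with x2=0, x3=0:
n1 = x3 OR x2 = 0 OR 0 = 0
n2 = x1 OR n1 = 0 OR 0 = 0
n3 = x4 AND n2 = 0 AND 0 = 0
n4 = NOT n3 = NOT 0 = 1
n5 = NOT n4 = NOT 1 = 0
giving n5 = 0 ≠ 1.

no solution exists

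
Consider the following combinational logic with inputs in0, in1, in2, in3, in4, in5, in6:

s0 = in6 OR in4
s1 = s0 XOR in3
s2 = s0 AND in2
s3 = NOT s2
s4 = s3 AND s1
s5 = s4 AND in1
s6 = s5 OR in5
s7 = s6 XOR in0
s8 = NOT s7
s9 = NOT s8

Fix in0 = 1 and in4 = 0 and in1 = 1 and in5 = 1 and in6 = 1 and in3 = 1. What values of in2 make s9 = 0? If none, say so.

s9 = NOT s8 must be 0, so s8 = 1.
Check with in0 = 1 and in4 = 0 and in1 = 1 and in5 = 1 and in6 = 1 and in3 = 1 and in2=0:
s0 = in6 OR in4 = 1 OR 0 = 1
s1 = s0 XOR in3 = 1 XOR 1 = 0
s2 = s0 AND in2 = 1 AND 0 = 0
s3 = NOT s2 = NOT 0 = 1
s4 = s3 AND s1 = 1 AND 0 = 0
s5 = s4 AND in1 = 0 AND 1 = 0
s6 = s5 OR in5 = 0 OR 1 = 1
s7 = s6 XOR in0 = 1 XOR 1 = 0
s8 = NOT s7 = NOT 0 = 1
s9 = NOT s8 = NOT 1 = 0
So s9 = 0.

in2=0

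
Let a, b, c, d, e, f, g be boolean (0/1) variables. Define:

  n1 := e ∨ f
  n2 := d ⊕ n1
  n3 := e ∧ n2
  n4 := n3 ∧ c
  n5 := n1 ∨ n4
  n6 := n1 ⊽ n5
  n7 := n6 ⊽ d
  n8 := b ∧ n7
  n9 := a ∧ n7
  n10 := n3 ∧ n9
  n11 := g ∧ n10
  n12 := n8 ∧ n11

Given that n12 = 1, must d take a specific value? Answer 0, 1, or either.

n12 = n8 ∧ n11 must be 1, so both n8 = 1 and n11 = 1.
n8 = b ∧ n7 must be 1, so both b = 1 and n7 = 1.
n11 = g ∧ n10 must be 1, so both g = 1 and n10 = 1.
Every assignment with n12 = 1 has d = 0; there are 4 such assignment(s).
  a=1, b=1, c=0, d=0, e=1, f=0, g=1
  a=1, b=1, c=0, d=0, e=1, f=1, g=1
  a=1, b=1, c=1, d=0, e=1, f=0, g=1
  a=1, b=1, c=1, d=0, e=1, f=1, g=1

0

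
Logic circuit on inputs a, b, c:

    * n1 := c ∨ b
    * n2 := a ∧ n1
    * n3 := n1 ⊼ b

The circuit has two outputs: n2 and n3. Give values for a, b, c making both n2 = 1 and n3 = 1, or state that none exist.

Check with a=1, b=0, c=1:
n1 = c ∨ b = 1 ∨ 0 = 1
n2 = a ∧ n1 = 1 ∧ 1 = 1
n3 = n1 ⊼ b = 1 ⊼ 0 = 1
So n2 = 1 and n3 = 1.

a=1, b=0, c=1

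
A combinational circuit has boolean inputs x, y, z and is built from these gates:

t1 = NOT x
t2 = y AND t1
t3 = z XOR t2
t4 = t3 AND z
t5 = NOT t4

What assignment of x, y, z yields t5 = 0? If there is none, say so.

x=1 y=0 z=1

Check with x=1 y=0 z=1:
t1 = NOT x = NOT 1 = 0
t2 = y AND t1 = 0 AND 0 = 0
t3 = z XOR t2 = 1 XOR 0 = 1
t4 = t3 AND z = 1 AND 1 = 1
t5 = NOT t4 = NOT 1 = 0
So t5 = 0 as required.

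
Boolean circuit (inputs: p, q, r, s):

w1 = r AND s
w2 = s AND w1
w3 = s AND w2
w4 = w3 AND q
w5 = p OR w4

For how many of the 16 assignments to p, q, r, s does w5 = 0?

w5 = p OR w4 must be 0, so both p = 0 and w4 = 0.
Enumerating the 16 input combinations, 7 give w5 = 0 and 9 give w5 = 1.

7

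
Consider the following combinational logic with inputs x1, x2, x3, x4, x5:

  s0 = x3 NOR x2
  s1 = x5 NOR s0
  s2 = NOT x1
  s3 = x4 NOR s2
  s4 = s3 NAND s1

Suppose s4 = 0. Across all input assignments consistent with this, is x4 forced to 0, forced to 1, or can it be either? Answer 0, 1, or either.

s4 = s3 NAND s1 must be 0, so both s3 = 1 and s1 = 1.
s3 = x4 NOR s2 must be 1, so both x4 = 0 and s2 = 0.
Every assignment with s4 = 0 has x4 = 0; there are 3 such assignment(s).
  x1=1, x2=0, x3=1, x4=0, x5=0
  x1=1, x2=1, x3=0, x4=0, x5=0
  x1=1, x2=1, x3=1, x4=0, x5=0

0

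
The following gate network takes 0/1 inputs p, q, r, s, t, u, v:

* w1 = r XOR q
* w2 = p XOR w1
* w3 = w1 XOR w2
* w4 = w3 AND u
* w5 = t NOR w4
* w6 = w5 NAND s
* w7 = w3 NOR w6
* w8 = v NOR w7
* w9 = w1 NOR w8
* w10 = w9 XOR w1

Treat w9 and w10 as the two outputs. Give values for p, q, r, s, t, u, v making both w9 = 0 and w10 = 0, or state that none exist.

p=0, q=0, r=0, s=0, t=1, u=0, v=0

Check with p=0, q=0, r=0, s=0, t=1, u=0, v=0:
w1 = r XOR q = 0 XOR 0 = 0
w2 = p XOR w1 = 0 XOR 0 = 0
w3 = w1 XOR w2 = 0 XOR 0 = 0
w4 = w3 AND u = 0 AND 0 = 0
w5 = t NOR w4 = 1 NOR 0 = 0
w6 = w5 NAND s = 0 NAND 0 = 1
w7 = w3 NOR w6 = 0 NOR 1 = 0
w8 = v NOR w7 = 0 NOR 0 = 1
w9 = w1 NOR w8 = 0 NOR 1 = 0
w10 = w9 XOR w1 = 0 XOR 0 = 0
So w9 = 0 and w10 = 0.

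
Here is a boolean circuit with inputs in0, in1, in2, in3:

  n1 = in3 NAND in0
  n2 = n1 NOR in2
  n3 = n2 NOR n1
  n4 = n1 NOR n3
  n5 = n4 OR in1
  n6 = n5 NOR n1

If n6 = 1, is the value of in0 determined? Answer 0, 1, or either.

1

n6 = n5 NOR n1 must be 1, so both n5 = 0 and n1 = 0.
n5 = n4 OR in1 must be 0, so both n4 = 0 and in1 = 0.
Every assignment with n6 = 1 has in0 = 1; there are 1 such assignment(s).
  in0=1, in1=0, in2=1, in3=1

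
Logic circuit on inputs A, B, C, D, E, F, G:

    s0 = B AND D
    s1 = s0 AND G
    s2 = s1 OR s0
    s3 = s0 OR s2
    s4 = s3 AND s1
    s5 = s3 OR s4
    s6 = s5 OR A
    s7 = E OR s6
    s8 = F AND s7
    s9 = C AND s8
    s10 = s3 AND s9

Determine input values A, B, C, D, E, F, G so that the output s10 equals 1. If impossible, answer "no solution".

s10 = s3 AND s9 must be 1, so both s3 = 1 and s9 = 1.
Check with A=1 B=1 C=1 D=1 E=0 F=1 G=0:
s0 = B AND D = 1 AND 1 = 1
s1 = s0 AND G = 1 AND 0 = 0
s2 = s1 OR s0 = 0 OR 1 = 1
s3 = s0 OR s2 = 1 OR 1 = 1
s4 = s3 AND s1 = 1 AND 0 = 0
s5 = s3 OR s4 = 1 OR 0 = 1
s6 = s5 OR A = 1 OR 1 = 1
s7 = E OR s6 = 0 OR 1 = 1
s8 = F AND s7 = 1 AND 1 = 1
s9 = C AND s8 = 1 AND 1 = 1
s10 = s3 AND s9 = 1 AND 1 = 1
So s10 = 1 as required.

A=1 B=1 C=1 D=1 E=0 F=1 G=0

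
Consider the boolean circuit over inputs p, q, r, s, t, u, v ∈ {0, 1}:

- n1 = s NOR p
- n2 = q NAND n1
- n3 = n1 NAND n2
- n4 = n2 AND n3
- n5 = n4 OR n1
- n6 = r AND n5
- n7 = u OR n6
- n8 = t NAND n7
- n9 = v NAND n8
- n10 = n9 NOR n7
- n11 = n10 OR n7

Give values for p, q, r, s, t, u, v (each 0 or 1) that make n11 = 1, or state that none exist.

n11 = n10 OR n7 must be 1, so at least one of n10, n7 is 1.
Check with p=0, q=1, r=0, s=0, t=1, u=1, v=1:
n1 = s NOR p = 0 NOR 0 = 1
n2 = q NAND n1 = 1 NAND 1 = 0
n3 = n1 NAND n2 = 1 NAND 0 = 1
n4 = n2 AND n3 = 0 AND 1 = 0
n5 = n4 OR n1 = 0 OR 1 = 1
n6 = r AND n5 = 0 AND 1 = 0
n7 = u OR n6 = 1 OR 0 = 1
n8 = t NAND n7 = 1 NAND 1 = 0
n9 = v NAND n8 = 1 NAND 0 = 1
n10 = n9 NOR n7 = 1 NOR 1 = 0
n11 = n10 OR n7 = 0 OR 1 = 1
So n11 = 1 as required.

p=0, q=1, r=0, s=0, t=1, u=1, v=1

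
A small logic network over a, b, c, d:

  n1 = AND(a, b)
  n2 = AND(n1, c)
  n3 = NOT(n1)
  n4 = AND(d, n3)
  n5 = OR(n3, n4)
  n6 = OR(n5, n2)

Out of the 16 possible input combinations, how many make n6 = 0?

n6 = OR(n5, n2) must be 0, so both n5 = 0 and n2 = 0.
n5 = OR(n3, n4) must be 0, so both n3 = 0 and n4 = 0.
Satisfying assignments:
  a=1, b=1, c=0, d=0
  a=1, b=1, c=0, d=1

2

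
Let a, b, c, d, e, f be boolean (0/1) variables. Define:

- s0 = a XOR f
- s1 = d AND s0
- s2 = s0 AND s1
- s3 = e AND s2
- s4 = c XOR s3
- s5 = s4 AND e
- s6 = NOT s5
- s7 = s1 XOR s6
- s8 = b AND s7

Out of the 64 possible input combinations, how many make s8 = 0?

s8 = b AND s7 must be 0, so at least one of b, s7 is 0.
Enumerating the 64 input combinations, 44 give s8 = 0 and 20 give s8 = 1.

44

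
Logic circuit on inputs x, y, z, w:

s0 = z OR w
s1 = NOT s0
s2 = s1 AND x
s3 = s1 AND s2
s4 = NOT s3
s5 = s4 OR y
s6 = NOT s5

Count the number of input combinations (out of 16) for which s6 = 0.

s6 = NOT s5 must be 0, so s5 = 1.
s5 = s4 OR y must be 1, so at least one of s4, y is 1.
Enumerating the 16 input combinations, 15 give s6 = 0 and 1 give s6 = 1.

15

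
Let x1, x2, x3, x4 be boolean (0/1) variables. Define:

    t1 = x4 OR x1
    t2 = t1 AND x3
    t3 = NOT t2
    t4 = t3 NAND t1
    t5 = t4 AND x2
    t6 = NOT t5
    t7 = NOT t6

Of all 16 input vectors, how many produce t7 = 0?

11

t7 = NOT t6 must be 0, so t6 = 1.
Enumerating the 16 input combinations, 11 give t7 = 0 and 5 give t7 = 1.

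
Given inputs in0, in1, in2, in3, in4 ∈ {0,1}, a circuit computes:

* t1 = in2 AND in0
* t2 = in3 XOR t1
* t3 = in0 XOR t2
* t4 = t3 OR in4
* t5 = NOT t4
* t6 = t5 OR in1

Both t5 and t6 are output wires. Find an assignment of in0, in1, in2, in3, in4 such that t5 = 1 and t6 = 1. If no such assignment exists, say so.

in0=0, in1=1, in2=0, in3=0, in4=0

Check with in0=0, in1=1, in2=0, in3=0, in4=0:
t1 = in2 AND in0 = 0 AND 0 = 0
t2 = in3 XOR t1 = 0 XOR 0 = 0
t3 = in0 XOR t2 = 0 XOR 0 = 0
t4 = t3 OR in4 = 0 OR 0 = 0
t5 = NOT t4 = NOT 0 = 1
t6 = t5 OR in1 = 1 OR 1 = 1
So t5 = 1 and t6 = 1.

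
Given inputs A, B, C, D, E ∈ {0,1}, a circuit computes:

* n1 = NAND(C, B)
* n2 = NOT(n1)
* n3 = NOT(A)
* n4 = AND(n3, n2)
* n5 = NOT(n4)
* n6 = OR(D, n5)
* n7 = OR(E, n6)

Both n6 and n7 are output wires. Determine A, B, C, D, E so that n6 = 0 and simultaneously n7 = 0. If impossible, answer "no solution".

Check with A=0, B=1, C=1, D=0, E=0:
n1 = NAND(C, B) = NAND(1, 1) = 0
n2 = NOT(n1) = NOT 0 = 1
n3 = NOT(A) = NOT 0 = 1
n4 = AND(n3, n2) = AND(1, 1) = 1
n5 = NOT(n4) = NOT 1 = 0
n6 = OR(D, n5) = OR(0, 0) = 0
n7 = OR(E, n6) = OR(0, 0) = 0
So n6 = 0 and n7 = 0.

A=0, B=1, C=1, D=0, E=0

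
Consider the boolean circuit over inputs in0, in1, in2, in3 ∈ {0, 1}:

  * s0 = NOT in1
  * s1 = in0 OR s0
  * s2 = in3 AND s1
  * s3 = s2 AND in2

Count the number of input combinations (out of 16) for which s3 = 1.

3

s3 = s2 AND in2 must be 1, so both s2 = 1 and in2 = 1.
s2 = in3 AND s1 must be 1, so both in3 = 1 and s1 = 1.
Satisfying assignments:
  in0=0, in1=0, in2=1, in3=1
  in0=1, in1=0, in2=1, in3=1
  in0=1, in1=1, in2=1, in3=1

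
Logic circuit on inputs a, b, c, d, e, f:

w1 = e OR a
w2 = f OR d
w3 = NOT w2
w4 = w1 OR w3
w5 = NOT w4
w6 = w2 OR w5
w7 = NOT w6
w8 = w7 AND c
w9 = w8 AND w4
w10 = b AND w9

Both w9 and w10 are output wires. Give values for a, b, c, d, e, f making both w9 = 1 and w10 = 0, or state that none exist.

Check with a=1 b=0 c=1 d=0 e=1 f=0:
w1 = e OR a = 1 OR 1 = 1
w2 = f OR d = 0 OR 0 = 0
w3 = NOT w2 = NOT 0 = 1
w4 = w1 OR w3 = 1 OR 1 = 1
w5 = NOT w4 = NOT 1 = 0
w6 = w2 OR w5 = 0 OR 0 = 0
w7 = NOT w6 = NOT 0 = 1
w8 = w7 AND c = 1 AND 1 = 1
w9 = w8 AND w4 = 1 AND 1 = 1
w10 = b AND w9 = 0 AND 1 = 0
So w9 = 1 and w10 = 0.

a=1 b=0 c=1 d=0 e=1 f=0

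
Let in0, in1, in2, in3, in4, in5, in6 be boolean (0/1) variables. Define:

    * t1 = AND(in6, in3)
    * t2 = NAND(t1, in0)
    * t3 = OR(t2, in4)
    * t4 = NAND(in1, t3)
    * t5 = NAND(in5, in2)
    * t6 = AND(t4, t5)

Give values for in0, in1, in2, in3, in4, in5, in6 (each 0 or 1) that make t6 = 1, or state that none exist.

t6 = AND(t4, t5) must be 1, so both t4 = 1 and t5 = 1.
t4 = NAND(in1, t3) must be 1, so at least one of in1, t3 is 0.
t5 = NAND(in5, in2) must be 1, so at least one of in5, in2 is 0.
Check with in0=0, in1=0, in2=0, in3=0, in4=1, in5=0, in6=0:
t1 = AND(in6, in3) = AND(0, 0) = 0
t2 = NAND(t1, in0) = NAND(0, 0) = 1
t3 = OR(t2, in4) = OR(1, 1) = 1
t4 = NAND(in1, t3) = NAND(0, 1) = 1
t5 = NAND(in5, in2) = NAND(0, 0) = 1
t6 = AND(t4, t5) = AND(1, 1) = 1
So t6 = 1 as required.

in0=0, in1=0, in2=0, in3=0, in4=1, in5=0, in6=0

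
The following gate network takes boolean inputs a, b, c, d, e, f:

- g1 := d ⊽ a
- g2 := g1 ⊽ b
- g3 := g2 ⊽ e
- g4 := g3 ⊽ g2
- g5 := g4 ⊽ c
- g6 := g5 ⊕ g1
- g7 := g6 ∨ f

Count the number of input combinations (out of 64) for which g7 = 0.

17

g7 = g6 ∨ f must be 0, so both g6 = 0 and f = 0.
Enumerating the 64 input combinations, 17 give g7 = 0 and 47 give g7 = 1.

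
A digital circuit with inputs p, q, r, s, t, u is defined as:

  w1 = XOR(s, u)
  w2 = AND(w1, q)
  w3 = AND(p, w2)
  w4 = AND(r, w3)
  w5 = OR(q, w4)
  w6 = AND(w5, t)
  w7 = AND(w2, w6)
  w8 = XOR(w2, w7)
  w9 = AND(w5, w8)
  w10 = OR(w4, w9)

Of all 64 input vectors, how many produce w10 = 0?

w10 = OR(w4, w9) must be 0, so both w4 = 0 and w9 = 0.
Enumerating the 64 input combinations, 54 give w10 = 0 and 10 give w10 = 1.

54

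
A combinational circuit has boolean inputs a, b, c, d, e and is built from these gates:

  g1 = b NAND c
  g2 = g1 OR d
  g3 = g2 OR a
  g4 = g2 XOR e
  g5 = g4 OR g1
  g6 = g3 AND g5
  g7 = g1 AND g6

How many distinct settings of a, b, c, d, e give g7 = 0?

g7 = g1 AND g6 must be 0, so at least one of g1, g6 is 0.
Enumerating the 32 input combinations, 8 give g7 = 0 and 24 give g7 = 1.

8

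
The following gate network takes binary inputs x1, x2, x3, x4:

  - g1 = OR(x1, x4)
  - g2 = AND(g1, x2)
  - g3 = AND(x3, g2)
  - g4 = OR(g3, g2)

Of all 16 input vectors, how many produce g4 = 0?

g4 = OR(g3, g2) must be 0, so both g3 = 0 and g2 = 0.
Enumerating the 16 input combinations, 10 give g4 = 0 and 6 give g4 = 1.

10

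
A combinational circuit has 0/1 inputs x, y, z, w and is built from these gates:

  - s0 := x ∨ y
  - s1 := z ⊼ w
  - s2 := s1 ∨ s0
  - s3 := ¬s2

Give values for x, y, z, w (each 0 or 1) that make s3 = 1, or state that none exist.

x=0, y=0, z=1, w=1

Check with x=0, y=0, z=1, w=1:
s0 = x ∨ y = 0 ∨ 0 = 0
s1 = z ⊼ w = 1 ⊼ 1 = 0
s2 = s1 ∨ s0 = 0 ∨ 0 = 0
s3 = ¬s2 = ¬0 = 1
So s3 = 1 as required.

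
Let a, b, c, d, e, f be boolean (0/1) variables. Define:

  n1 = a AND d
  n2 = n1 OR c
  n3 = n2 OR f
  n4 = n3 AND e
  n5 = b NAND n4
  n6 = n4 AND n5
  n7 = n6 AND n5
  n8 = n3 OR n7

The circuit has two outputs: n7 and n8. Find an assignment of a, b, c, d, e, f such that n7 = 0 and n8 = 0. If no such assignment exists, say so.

Check with a=0, b=0, c=0, d=0, e=0, f=0:
n1 = a AND d = 0 AND 0 = 0
n2 = n1 OR c = 0 OR 0 = 0
n3 = n2 OR f = 0 OR 0 = 0
n4 = n3 AND e = 0 AND 0 = 0
n5 = b NAND n4 = 0 NAND 0 = 1
n6 = n4 AND n5 = 0 AND 1 = 0
n7 = n6 AND n5 = 0 AND 1 = 0
n8 = n3 OR n7 = 0 OR 0 = 0
So n7 = 0 and n8 = 0.

a=0, b=0, c=0, d=0, e=0, f=0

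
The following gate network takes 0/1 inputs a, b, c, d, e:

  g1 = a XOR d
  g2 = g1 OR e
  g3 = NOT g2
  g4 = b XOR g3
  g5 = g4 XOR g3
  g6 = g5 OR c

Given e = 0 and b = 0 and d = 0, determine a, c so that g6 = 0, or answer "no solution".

Check with e = 0 and b = 0 and d = 0 and a=1, c=0:
g1 = a XOR d = 1 XOR 0 = 1
g2 = g1 OR e = 1 OR 0 = 1
g3 = NOT g2 = NOT 1 = 0
g4 = b XOR g3 = 0 XOR 0 = 0
g5 = g4 XOR g3 = 0 XOR 0 = 0
g6 = g5 OR c = 0 OR 0 = 0
So g6 = 0.

a=1, c=0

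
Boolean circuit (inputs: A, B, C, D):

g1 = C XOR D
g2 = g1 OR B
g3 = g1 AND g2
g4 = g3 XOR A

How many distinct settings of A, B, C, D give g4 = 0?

8

g4 = g3 XOR A must be 0, so g3 and A are equal.
Enumerating the 16 input combinations, 8 give g4 = 0 and 8 give g4 = 1.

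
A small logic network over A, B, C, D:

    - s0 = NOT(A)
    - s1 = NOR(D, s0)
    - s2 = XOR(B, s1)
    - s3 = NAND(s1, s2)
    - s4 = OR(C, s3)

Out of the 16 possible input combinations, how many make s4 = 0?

s4 = OR(C, s3) must be 0, so both C = 0 and s3 = 0.
s3 = NAND(s1, s2) must be 0, so both s1 = 1 and s2 = 1.
Satisfying assignments:
  A=1, B=0, C=0, D=0

1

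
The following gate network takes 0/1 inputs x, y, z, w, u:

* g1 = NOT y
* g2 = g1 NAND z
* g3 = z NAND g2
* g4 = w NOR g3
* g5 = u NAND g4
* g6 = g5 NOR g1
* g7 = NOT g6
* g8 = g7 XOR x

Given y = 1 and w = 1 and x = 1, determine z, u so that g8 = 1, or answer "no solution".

With y = 1 and w = 1 and x = 1 fixed, none of the 4 settings of z, u give g8 = 1.
For example, with z=0, u=0:
g1 = NOT y = NOT 1 = 0
g2 = g1 NAND z = 0 NAND 0 = 1
g3 = z NAND g2 = 0 NAND 1 = 1
g4 = w NOR g3 = 1 NOR 1 = 0
g5 = u NAND g4 = 0 NAND 0 = 1
g6 = g5 NOR g1 = 1 NOR 0 = 0
g7 = NOT g6 = NOT 0 = 1
g8 = g7 XOR x = 1 XOR 1 = 0
giving g8 = 0 ≠ 1.

no solution exists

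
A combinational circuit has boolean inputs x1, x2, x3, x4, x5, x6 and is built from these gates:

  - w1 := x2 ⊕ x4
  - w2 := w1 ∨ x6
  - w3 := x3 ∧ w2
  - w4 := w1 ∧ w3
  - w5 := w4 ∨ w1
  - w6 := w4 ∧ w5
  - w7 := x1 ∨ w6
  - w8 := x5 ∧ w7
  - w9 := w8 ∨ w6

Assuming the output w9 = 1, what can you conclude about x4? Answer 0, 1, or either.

either

Both values of x4 occur among assignments with w9 = 1:
  x4=0: x1=0, x2=1, x3=1, x4=0, x5=0, x6=0
  x4=1: x1=0, x2=0, x3=1, x4=1, x5=0, x6=0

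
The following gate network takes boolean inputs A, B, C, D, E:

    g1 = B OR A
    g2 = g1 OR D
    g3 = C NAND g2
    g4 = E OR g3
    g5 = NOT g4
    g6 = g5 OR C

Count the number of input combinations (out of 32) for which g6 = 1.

g6 = g5 OR C must be 1, so at least one of g5, C is 1.
Enumerating the 32 input combinations, 16 give g6 = 1 and 16 give g6 = 0.

16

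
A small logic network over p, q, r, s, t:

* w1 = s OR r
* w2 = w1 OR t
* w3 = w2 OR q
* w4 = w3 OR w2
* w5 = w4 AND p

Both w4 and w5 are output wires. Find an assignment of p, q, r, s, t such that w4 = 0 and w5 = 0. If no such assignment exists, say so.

Check with p=1 q=0 r=0 s=0 t=0:
w1 = s OR r = 0 OR 0 = 0
w2 = w1 OR t = 0 OR 0 = 0
w3 = w2 OR q = 0 OR 0 = 0
w4 = w3 OR w2 = 0 OR 0 = 0
w5 = w4 AND p = 0 AND 1 = 0
So w4 = 0 and w5 = 0.

p=1 q=0 r=0 s=0 t=0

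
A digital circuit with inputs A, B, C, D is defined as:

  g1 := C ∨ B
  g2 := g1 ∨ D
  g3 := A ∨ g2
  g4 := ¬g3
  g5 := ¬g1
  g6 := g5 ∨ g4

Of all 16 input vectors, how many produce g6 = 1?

g6 = g5 ∨ g4 must be 1, so at least one of g5, g4 is 1.
Satisfying assignments:
  A=0, B=0, C=0, D=0
  A=0, B=0, C=0, D=1
  A=1, B=0, C=0, D=0
  A=1, B=0, C=0, D=1

4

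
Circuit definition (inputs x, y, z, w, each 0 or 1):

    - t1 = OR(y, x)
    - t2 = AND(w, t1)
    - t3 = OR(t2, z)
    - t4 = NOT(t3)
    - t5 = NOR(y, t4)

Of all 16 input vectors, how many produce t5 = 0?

11

t5 = NOR(y, t4) must be 0, so at least one of y, t4 is 1.
Enumerating the 16 input combinations, 11 give t5 = 0 and 5 give t5 = 1.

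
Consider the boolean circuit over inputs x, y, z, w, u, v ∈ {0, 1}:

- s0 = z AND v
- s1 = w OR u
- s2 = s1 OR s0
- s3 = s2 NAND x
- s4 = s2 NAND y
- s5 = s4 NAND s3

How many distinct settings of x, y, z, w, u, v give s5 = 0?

s5 = s4 NAND s3 must be 0, so both s4 = 1 and s3 = 1.
Enumerating the 64 input combinations, 25 give s5 = 0 and 39 give s5 = 1.

25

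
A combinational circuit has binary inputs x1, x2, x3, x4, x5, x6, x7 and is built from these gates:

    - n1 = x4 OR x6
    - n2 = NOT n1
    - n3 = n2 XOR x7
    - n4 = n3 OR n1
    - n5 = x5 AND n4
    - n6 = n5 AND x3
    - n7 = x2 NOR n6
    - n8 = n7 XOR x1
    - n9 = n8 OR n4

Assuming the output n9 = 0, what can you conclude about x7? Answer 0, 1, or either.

1

n9 = n8 OR n4 must be 0, so both n8 = 0 and n4 = 0.
n8 = n7 XOR x1 must be 0, so n7 and x1 are equal.
Every assignment with n9 = 0 has x7 = 1; there are 8 such assignment(s).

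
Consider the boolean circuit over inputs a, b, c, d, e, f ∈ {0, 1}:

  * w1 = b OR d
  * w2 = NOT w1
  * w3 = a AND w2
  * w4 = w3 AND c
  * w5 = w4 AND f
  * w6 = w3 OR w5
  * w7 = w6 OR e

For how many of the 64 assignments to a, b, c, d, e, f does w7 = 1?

36

w7 = w6 OR e must be 1, so at least one of w6, e is 1.
Enumerating the 64 input combinations, 36 give w7 = 1 and 28 give w7 = 0.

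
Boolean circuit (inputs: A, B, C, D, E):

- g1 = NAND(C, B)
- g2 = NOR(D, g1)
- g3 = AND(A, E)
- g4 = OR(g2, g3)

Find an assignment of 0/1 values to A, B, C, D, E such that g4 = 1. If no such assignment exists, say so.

g4 = OR(g2, g3) must be 1, so at least one of g2, g3 is 1.
Check with A=1, B=1, C=1, D=0, E=1:
g1 = NAND(C, B) = NAND(1, 1) = 0
g2 = NOR(D, g1) = NOR(0, 0) = 1
g3 = AND(A, E) = AND(1, 1) = 1
g4 = OR(g2, g3) = OR(1, 1) = 1
So g4 = 1 as required.

A=1, B=1, C=1, D=0, E=1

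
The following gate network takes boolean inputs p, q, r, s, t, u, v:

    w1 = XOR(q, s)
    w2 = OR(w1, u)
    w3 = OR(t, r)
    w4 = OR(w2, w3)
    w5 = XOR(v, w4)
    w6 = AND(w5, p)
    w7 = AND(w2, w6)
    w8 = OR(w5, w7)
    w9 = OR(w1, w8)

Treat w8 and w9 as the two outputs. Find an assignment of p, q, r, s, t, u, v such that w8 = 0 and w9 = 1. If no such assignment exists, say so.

Check with p=1 q=0 r=1 s=1 t=0 u=1 v=1:
w1 = XOR(q, s) = XOR(0, 1) = 1
w2 = OR(w1, u) = OR(1, 1) = 1
w3 = OR(t, r) = OR(0, 1) = 1
w4 = OR(w2, w3) = OR(1, 1) = 1
w5 = XOR(v, w4) = XOR(1, 1) = 0
w6 = AND(w5, p) = AND(0, 1) = 0
w7 = AND(w2, w6) = AND(1, 0) = 0
w8 = OR(w5, w7) = OR(0, 0) = 0
w9 = OR(w1, w8) = OR(1, 0) = 1
So w8 = 0 and w9 = 1.

p=1 q=0 r=1 s=1 t=0 u=1 v=1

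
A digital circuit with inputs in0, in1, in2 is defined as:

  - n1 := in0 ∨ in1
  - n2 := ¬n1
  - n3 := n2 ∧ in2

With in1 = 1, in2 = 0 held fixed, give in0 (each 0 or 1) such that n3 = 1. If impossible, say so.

With in1 = 1, in2 = 0 fixed, none of the 2 settings of in0 give n3 = 1.
For example, with in0=1:
n1 = in0 ∨ in1 = 1 ∨ 1 = 1
n2 = ¬n1 = ¬1 = 0
n3 = n2 ∧ in2 = 0 ∧ 0 = 0
giving n3 = 0 ≠ 1.

no solution exists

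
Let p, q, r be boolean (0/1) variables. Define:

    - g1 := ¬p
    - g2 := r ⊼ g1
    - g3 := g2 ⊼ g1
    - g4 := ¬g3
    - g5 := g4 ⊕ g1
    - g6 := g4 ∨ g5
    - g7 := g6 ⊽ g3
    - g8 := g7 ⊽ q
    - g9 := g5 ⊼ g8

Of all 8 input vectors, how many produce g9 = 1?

7

g9 = g5 ⊼ g8 must be 1, so at least one of g5, g8 is 0.
Enumerating the 8 input combinations, 7 give g9 = 1 and 1 give g9 = 0.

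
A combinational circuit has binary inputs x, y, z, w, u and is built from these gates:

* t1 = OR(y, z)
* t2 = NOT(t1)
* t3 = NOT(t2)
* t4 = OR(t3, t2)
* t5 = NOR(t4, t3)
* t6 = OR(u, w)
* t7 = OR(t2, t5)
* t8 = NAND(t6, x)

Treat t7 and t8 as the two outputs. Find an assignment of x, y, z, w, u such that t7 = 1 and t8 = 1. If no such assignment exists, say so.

x=0, y=0, z=0, w=1, u=0

Check with x=0, y=0, z=0, w=1, u=0:
t1 = OR(y, z) = OR(0, 0) = 0
t2 = NOT(t1) = NOT 0 = 1
t3 = NOT(t2) = NOT 1 = 0
t4 = OR(t3, t2) = OR(0, 1) = 1
t5 = NOR(t4, t3) = NOR(1, 0) = 0
t6 = OR(u, w) = OR(0, 1) = 1
t7 = OR(t2, t5) = OR(1, 0) = 1
t8 = NAND(t6, x) = NAND(1, 0) = 1
So t7 = 1 and t8 = 1.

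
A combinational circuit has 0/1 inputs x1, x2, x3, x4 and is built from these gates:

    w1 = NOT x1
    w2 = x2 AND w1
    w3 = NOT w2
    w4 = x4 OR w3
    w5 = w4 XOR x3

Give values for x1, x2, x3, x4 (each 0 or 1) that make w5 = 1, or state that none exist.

w5 = w4 XOR x3 must be 1, so w4 and x3 differ.
Check with x1=0, x2=0, x3=0, x4=1:
w1 = NOT x1 = NOT 0 = 1
w2 = x2 AND w1 = 0 AND 1 = 0
w3 = NOT w2 = NOT 0 = 1
w4 = x4 OR w3 = 1 OR 1 = 1
w5 = w4 XOR x3 = 1 XOR 0 = 1
So w5 = 1 as required.

x1=0, x2=0, x3=0, x4=1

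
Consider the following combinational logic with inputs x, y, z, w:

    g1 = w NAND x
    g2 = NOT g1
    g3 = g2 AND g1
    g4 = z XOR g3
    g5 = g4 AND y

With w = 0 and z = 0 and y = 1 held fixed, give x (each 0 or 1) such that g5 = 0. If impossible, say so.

x=0

g5 = g4 AND y must be 0, so at least one of g4, y is 0.
Check with w = 0 and z = 0 and y = 1 and x=0:
g1 = w NAND x = 0 NAND 0 = 1
g2 = NOT g1 = NOT 1 = 0
g3 = g2 AND g1 = 0 AND 1 = 0
g4 = z XOR g3 = 0 XOR 0 = 0
g5 = g4 AND y = 0 AND 1 = 0
So g5 = 0.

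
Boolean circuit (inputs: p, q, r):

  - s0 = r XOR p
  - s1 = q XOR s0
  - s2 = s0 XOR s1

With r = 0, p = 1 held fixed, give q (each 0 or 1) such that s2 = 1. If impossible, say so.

s2 = s0 XOR s1 must be 1, so s0 and s1 differ.
Check with r = 0, p = 1 and q=1:
s0 = r XOR p = 0 XOR 1 = 1
s1 = q XOR s0 = 1 XOR 1 = 0
s2 = s0 XOR s1 = 1 XOR 0 = 1
So s2 = 1.

q=1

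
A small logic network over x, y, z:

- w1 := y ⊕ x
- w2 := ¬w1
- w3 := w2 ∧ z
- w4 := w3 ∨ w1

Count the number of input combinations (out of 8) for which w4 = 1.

6

w4 = w3 ∨ w1 must be 1, so at least one of w3, w1 is 1.
Enumerating the 8 input combinations, 6 give w4 = 1 and 2 give w4 = 0.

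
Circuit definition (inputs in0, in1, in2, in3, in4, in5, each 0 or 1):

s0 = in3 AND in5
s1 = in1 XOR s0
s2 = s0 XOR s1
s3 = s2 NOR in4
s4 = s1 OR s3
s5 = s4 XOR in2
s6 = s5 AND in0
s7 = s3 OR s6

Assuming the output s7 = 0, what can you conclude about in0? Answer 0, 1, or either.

either

Both values of in0 occur among assignments with s7 = 0:
  in0=0: in0=0, in1=0, in2=0, in3=0, in4=1, in5=0
  in0=1: in0=1, in1=0, in2=0, in3=0, in4=1, in5=0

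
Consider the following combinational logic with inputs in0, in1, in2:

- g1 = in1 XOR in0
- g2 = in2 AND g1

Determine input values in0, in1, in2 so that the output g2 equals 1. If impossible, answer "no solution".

g2 = in2 AND g1 must be 1, so both in2 = 1 and g1 = 1.
g1 = in1 XOR in0 must be 1, so in1 and in0 differ.
Check with in0=1, in1=0, in2=1:
g1 = in1 XOR in0 = 0 XOR 1 = 1
g2 = in2 AND g1 = 1 AND 1 = 1
So g2 = 1 as required.

in0=1, in1=0, in2=1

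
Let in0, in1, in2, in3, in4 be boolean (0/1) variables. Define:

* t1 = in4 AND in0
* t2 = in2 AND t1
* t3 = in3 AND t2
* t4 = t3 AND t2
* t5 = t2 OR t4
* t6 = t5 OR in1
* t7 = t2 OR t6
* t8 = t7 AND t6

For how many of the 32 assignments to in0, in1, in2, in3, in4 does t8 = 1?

t8 = t7 AND t6 must be 1, so both t7 = 1 and t6 = 1.
Enumerating the 32 input combinations, 18 give t8 = 1 and 14 give t8 = 0.

18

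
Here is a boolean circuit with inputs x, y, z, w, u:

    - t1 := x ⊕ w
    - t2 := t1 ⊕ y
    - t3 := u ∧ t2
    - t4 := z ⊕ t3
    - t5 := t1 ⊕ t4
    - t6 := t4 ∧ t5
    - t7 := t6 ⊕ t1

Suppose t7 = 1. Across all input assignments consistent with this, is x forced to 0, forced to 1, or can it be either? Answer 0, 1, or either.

Both values of x occur among assignments with t7 = 1:
  x=0: x=0, y=0, z=0, w=1, u=0
  x=1: x=1, y=0, z=0, w=0, u=0

either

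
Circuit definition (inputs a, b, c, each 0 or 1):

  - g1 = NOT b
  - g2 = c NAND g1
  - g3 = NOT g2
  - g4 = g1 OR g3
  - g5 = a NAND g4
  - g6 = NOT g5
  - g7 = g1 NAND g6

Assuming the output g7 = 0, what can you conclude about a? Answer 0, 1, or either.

g7 = g1 NAND g6 must be 0, so both g1 = 1 and g6 = 1.
g1 = NOT b must be 1, so b = 0.
Every assignment with g7 = 0 has a = 1; there are 2 such assignment(s).
  a=1, b=0, c=0
  a=1, b=0, c=1

1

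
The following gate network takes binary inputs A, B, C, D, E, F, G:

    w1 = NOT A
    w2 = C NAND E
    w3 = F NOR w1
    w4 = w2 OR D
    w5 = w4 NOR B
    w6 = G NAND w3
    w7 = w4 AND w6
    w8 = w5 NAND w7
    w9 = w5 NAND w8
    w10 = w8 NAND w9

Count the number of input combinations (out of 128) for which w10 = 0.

120

w10 = w8 NAND w9 must be 0, so both w8 = 1 and w9 = 1.
w8 = w5 NAND w7 must be 1, so at least one of w5, w7 is 0.
Enumerating the 128 input combinations, 120 give w10 = 0 and 8 give w10 = 1.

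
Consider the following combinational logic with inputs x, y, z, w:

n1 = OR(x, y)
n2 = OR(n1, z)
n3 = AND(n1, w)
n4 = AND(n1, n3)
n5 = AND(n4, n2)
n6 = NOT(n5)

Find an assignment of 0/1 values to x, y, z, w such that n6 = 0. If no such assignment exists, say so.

n6 = NOT(n5) must be 0, so n5 = 1.
n5 = AND(n4, n2) must be 1, so both n4 = 1 and n2 = 1.
n4 = AND(n1, n3) must be 1, so both n1 = 1 and n3 = 1.
Check with x=1 y=1 z=0 w=1:
n1 = OR(x, y) = OR(1, 1) = 1
n2 = OR(n1, z) = OR(1, 0) = 1
n3 = AND(n1, w) = AND(1, 1) = 1
n4 = AND(n1, n3) = AND(1, 1) = 1
n5 = AND(n4, n2) = AND(1, 1) = 1
n6 = NOT(n5) = NOT 1 = 0
So n6 = 0 as required.

x=1 y=1 z=0 w=1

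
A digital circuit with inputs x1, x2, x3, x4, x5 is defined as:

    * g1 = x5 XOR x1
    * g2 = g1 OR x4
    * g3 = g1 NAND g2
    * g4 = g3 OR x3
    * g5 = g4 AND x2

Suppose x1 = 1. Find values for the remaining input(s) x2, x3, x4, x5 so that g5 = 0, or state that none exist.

x2=1 x3=0 x4=1 x5=0

g5 = g4 AND x2 must be 0, so at least one of g4, x2 is 0.
Check with x1 = 1 and x2=1, x3=0, x4=1, x5=0:
g1 = x5 XOR x1 = 0 XOR 1 = 1
g2 = g1 OR x4 = 1 OR 1 = 1
g3 = g1 NAND g2 = 1 NAND 1 = 0
g4 = g3 OR x3 = 0 OR 0 = 0
g5 = g4 AND x2 = 0 AND 1 = 0
So g5 = 0.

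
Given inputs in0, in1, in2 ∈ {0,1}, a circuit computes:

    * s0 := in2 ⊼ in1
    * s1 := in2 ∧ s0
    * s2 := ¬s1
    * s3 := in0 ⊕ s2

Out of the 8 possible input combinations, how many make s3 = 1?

s3 = in0 ⊕ s2 must be 1, so in0 and s2 differ.
Enumerating the 8 input combinations, 4 give s3 = 1 and 4 give s3 = 0.

4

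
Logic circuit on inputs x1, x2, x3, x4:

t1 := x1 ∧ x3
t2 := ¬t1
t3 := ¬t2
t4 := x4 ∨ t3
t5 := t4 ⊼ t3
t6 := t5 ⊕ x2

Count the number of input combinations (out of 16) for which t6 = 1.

8

t6 = t5 ⊕ x2 must be 1, so t5 and x2 differ.
Enumerating the 16 input combinations, 8 give t6 = 1 and 8 give t6 = 0.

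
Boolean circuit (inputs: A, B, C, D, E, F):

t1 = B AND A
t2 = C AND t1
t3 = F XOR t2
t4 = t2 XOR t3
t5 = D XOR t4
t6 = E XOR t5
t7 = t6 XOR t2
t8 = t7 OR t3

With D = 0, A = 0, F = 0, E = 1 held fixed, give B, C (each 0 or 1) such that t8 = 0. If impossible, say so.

With D = 0, A = 0, F = 0, E = 1 fixed, none of the 4 settings of B, C give t8 = 0.
For example, with B=0, C=1:
t1 = B AND A = 0 AND 0 = 0
t2 = C AND t1 = 1 AND 0 = 0
t3 = F XOR t2 = 0 XOR 0 = 0
t4 = t2 XOR t3 = 0 XOR 0 = 0
t5 = D XOR t4 = 0 XOR 0 = 0
t6 = E XOR t5 = 1 XOR 0 = 1
t7 = t6 XOR t2 = 1 XOR 0 = 1
t8 = t7 OR t3 = 1 OR 0 = 1
giving t8 = 1 ≠ 0.

no solution exists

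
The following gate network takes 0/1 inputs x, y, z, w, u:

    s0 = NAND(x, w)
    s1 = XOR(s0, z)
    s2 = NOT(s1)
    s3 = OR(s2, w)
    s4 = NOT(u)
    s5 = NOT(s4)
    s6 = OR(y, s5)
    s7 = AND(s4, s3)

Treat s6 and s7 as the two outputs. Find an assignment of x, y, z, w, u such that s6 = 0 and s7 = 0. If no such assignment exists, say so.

x=1, y=0, z=0, w=0, u=0

Check with x=1, y=0, z=0, w=0, u=0:
s0 = NAND(x, w) = NAND(1, 0) = 1
s1 = XOR(s0, z) = XOR(1, 0) = 1
s2 = NOT(s1) = NOT 1 = 0
s3 = OR(s2, w) = OR(0, 0) = 0
s4 = NOT(u) = NOT 0 = 1
s5 = NOT(s4) = NOT 1 = 0
s6 = OR(y, s5) = OR(0, 0) = 0
s7 = AND(s4, s3) = AND(1, 0) = 0
So s6 = 0 and s7 = 0.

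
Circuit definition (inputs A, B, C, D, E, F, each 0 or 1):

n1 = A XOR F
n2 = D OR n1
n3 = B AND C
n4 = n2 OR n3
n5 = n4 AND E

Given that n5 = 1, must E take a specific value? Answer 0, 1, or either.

1

n5 = n4 AND E must be 1, so both n4 = 1 and E = 1.
n4 = n2 OR n3 must be 1, so at least one of n2, n3 is 1.
Every assignment with n5 = 1 has E = 1; there are 26 such assignment(s).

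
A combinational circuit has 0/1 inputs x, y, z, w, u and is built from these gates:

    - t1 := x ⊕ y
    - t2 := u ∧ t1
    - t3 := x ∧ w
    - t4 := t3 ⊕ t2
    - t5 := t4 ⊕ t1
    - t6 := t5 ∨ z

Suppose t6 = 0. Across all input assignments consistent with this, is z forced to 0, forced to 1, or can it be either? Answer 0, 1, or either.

t6 = t5 ∨ z must be 0, so both t5 = 0 and z = 0.
Every assignment with t6 = 0 has z = 0; there are 10 such assignment(s).

0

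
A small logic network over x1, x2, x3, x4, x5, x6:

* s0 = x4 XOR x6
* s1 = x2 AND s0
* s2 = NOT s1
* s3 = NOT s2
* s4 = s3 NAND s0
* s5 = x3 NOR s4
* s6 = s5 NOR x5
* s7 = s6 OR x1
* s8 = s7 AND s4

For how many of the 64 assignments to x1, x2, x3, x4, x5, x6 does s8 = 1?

36

s8 = s7 AND s4 must be 1, so both s7 = 1 and s4 = 1.
s7 = s6 OR x1 must be 1, so at least one of s6, x1 is 1.
s4 = s3 NAND s0 must be 1, so at least one of s3, s0 is 0.
Enumerating the 64 input combinations, 36 give s8 = 1 and 28 give s8 = 0.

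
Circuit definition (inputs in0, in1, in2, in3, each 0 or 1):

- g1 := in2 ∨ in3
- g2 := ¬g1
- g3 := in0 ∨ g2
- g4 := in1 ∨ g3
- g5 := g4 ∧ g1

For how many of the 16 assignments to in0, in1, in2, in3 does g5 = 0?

g5 = g4 ∧ g1 must be 0, so at least one of g4, g1 is 0.
Enumerating the 16 input combinations, 7 give g5 = 0 and 9 give g5 = 1.

7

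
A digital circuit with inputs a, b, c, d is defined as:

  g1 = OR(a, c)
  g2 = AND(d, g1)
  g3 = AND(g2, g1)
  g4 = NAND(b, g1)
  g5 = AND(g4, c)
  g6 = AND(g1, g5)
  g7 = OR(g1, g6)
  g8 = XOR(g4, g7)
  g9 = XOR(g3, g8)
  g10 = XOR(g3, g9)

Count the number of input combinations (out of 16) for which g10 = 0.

6

g10 = XOR(g3, g9) must be 0, so g3 and g9 are equal.
Enumerating the 16 input combinations, 6 give g10 = 0 and 10 give g10 = 1.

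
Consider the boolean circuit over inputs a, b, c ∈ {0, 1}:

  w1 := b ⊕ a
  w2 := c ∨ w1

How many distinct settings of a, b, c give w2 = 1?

w2 = c ∨ w1 must be 1, so at least one of c, w1 is 1.
Satisfying assignments:
  a=0, b=0, c=1
  a=0, b=1, c=0
  a=0, b=1, c=1
  a=1, b=0, c=0
  a=1, b=0, c=1
  a=1, b=1, c=1

6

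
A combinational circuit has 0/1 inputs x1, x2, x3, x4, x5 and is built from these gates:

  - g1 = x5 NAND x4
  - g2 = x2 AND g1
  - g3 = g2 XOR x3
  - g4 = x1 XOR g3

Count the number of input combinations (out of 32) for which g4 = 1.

g4 = x1 XOR g3 must be 1, so x1 and g3 differ.
Enumerating the 32 input combinations, 16 give g4 = 1 and 16 give g4 = 0.

16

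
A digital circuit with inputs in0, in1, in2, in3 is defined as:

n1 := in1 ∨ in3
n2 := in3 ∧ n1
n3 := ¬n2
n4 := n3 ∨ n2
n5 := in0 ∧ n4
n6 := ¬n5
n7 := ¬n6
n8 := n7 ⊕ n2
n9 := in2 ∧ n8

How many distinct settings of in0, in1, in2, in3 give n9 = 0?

12

n9 = in2 ∧ n8 must be 0, so at least one of in2, n8 is 0.
Enumerating the 16 input combinations, 12 give n9 = 0 and 4 give n9 = 1.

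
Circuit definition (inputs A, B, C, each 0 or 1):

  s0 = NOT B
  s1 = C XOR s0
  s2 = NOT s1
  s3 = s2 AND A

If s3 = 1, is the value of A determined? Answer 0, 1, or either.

s3 = s2 AND A must be 1, so both s2 = 1 and A = 1.
Every assignment with s3 = 1 has A = 1; there are 2 such assignment(s).
  A=1, B=0, C=1
  A=1, B=1, C=0

1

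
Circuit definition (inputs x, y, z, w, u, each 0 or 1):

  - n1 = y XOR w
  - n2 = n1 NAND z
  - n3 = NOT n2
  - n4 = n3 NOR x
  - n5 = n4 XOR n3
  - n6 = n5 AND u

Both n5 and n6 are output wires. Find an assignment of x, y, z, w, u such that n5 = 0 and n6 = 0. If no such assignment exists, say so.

Check with x=1 y=0 z=0 w=0 u=0:
n1 = y XOR w = 0 XOR 0 = 0
n2 = n1 NAND z = 0 NAND 0 = 1
n3 = NOT n2 = NOT 1 = 0
n4 = n3 NOR x = 0 NOR 1 = 0
n5 = n4 XOR n3 = 0 XOR 0 = 0
n6 = n5 AND u = 0 AND 0 = 0
So n5 = 0 and n6 = 0.

x=1 y=0 z=0 w=0 u=0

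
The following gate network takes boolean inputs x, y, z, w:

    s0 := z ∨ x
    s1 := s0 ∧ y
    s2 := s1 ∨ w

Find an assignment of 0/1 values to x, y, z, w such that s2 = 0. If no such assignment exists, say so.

s2 = s1 ∨ w must be 0, so both s1 = 0 and w = 0.
s1 = s0 ∧ y must be 0, so at least one of s0, y is 0.
Check with x=0, y=1, z=0, w=0:
s0 = z ∨ x = 0 ∨ 0 = 0
s1 = s0 ∧ y = 0 ∧ 1 = 0
s2 = s1 ∨ w = 0 ∨ 0 = 0
So s2 = 0 as required.

x=0, y=1, z=0, w=0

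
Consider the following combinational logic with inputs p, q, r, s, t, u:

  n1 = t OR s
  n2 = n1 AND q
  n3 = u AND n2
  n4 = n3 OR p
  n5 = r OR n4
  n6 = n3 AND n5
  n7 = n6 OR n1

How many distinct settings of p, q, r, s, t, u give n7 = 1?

n7 = n6 OR n1 must be 1, so at least one of n6, n1 is 1.
Enumerating the 64 input combinations, 48 give n7 = 1 and 16 give n7 = 0.

48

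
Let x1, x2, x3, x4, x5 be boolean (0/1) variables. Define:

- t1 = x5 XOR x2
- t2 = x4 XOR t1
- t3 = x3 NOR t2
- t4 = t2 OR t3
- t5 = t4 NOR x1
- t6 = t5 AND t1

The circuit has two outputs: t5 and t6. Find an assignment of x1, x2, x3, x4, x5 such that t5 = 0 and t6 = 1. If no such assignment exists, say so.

Across all 32 input combinations, none give both t5 = 0 and t6 = 1.

no solution exists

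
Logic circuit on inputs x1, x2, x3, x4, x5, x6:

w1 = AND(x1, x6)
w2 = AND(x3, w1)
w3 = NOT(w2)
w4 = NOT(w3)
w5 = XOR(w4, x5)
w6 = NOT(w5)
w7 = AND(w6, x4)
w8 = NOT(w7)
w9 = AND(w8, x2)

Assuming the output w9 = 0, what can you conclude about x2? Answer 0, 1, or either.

either

Both values of x2 occur among assignments with w9 = 0:
  x2=0: x1=0, x2=0, x3=0, x4=0, x5=0, x6=0
  x2=1: x1=0, x2=1, x3=0, x4=1, x5=0, x6=0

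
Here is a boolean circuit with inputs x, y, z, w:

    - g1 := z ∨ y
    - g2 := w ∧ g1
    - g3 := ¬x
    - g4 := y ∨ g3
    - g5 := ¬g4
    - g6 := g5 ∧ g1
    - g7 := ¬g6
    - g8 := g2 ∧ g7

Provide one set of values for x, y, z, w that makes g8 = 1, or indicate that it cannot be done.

g8 = g2 ∧ g7 must be 1, so both g2 = 1 and g7 = 1.
Check with x=0 y=0 z=1 w=1:
g1 = z ∨ y = 1 ∨ 0 = 1
g2 = w ∧ g1 = 1 ∧ 1 = 1
g3 = ¬x = ¬0 = 1
g4 = y ∨ g3 = 0 ∨ 1 = 1
g5 = ¬g4 = ¬1 = 0
g6 = g5 ∧ g1 = 0 ∧ 1 = 0
g7 = ¬g6 = ¬0 = 1
g8 = g2 ∧ g7 = 1 ∧ 1 = 1
So g8 = 1 as required.

x=0 y=0 z=1 w=1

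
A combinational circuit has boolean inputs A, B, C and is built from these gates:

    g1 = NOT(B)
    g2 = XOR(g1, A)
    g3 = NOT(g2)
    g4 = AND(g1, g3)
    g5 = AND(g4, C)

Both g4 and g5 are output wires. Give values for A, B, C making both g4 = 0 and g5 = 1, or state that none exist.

Across all 8 input combinations, none give both g4 = 0 and g5 = 1.

no solution exists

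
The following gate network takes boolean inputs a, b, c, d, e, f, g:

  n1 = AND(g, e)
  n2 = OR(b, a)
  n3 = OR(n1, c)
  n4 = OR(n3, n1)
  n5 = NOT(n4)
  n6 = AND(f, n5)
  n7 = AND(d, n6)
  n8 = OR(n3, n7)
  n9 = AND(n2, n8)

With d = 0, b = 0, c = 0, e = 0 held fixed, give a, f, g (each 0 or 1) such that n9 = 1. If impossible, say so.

no solution exists

With d = 0, b = 0, c = 0, e = 0 fixed, none of the 8 settings of a, f, g give n9 = 1.
For example, with a=0, f=0, g=0:
n1 = AND(g, e) = AND(0, 0) = 0
n2 = OR(b, a) = OR(0, 0) = 0
n3 = OR(n1, c) = OR(0, 0) = 0
n4 = OR(n3, n1) = OR(0, 0) = 0
n5 = NOT(n4) = NOT 0 = 1
n6 = AND(f, n5) = AND(0, 1) = 0
n7 = AND(d, n6) = AND(0, 0) = 0
n8 = OR(n3, n7) = OR(0, 0) = 0
n9 = AND(n2, n8) = AND(0, 0) = 0
giving n9 = 0 ≠ 1.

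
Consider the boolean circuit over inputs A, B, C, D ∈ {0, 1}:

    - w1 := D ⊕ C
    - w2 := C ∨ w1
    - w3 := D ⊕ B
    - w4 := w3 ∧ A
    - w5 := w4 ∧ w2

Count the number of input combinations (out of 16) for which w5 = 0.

13

w5 = w4 ∧ w2 must be 0, so at least one of w4, w2 is 0.
Enumerating the 16 input combinations, 13 give w5 = 0 and 3 give w5 = 1.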